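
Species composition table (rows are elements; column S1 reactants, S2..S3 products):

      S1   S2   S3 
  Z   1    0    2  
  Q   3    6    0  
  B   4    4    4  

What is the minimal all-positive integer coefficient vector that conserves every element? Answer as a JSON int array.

Z: 2·1 = 2 | 1·0+1·2 = 2
Q: 2·3 = 6 | 1·6+1·0 = 6
B: 2·4 = 8 | 1·4+1·4 = 8
gcd(2,1,1) = 1

Coefficients: [2, 1, 1]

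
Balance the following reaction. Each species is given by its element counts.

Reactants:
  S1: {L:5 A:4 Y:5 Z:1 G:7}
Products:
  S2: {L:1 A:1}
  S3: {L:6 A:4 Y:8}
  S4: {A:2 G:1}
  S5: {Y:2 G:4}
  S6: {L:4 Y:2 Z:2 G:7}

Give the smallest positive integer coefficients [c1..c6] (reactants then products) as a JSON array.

L: 6·5 = 30 | 6·1+2·6+5·0+4·0+3·4 = 30
A: 6·4 = 24 | 6·1+2·4+5·2+4·0+3·0 = 24
Y: 6·5 = 30 | 6·0+2·8+5·0+4·2+3·2 = 30
Z: 6·1 = 6 | 6·0+2·0+5·0+4·0+3·2 = 6
G: 6·7 = 42 | 6·0+2·0+5·1+4·4+3·7 = 42
gcd(6,6,2,5,4,3) = 1

Coefficients: [6, 6, 2, 5, 4, 3]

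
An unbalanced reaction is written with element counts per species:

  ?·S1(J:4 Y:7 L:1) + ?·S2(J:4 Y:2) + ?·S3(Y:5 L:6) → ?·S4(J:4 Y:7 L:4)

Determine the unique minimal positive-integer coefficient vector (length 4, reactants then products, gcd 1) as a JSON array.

J: 2·4+3·4+3·0 = 20 | 5·4 = 20
Y: 2·7+3·2+3·5 = 35 | 5·7 = 35
L: 2·1+3·0+3·6 = 20 | 5·4 = 20
gcd(2,3,3,5) = 1

Coefficients: [2, 3, 3, 5]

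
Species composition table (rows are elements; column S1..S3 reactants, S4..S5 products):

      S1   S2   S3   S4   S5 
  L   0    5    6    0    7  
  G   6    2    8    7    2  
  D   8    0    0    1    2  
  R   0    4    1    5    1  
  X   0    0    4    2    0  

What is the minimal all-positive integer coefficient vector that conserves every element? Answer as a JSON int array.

L: 1·0+3·5+1·6 = 21 | 2·0+3·7 = 21
G: 1·6+3·2+1·8 = 20 | 2·7+3·2 = 20
D: 1·8+3·0+1·0 = 8 | 2·1+3·2 = 8
R: 1·0+3·4+1·1 = 13 | 2·5+3·1 = 13
X: 1·0+3·0+1·4 = 4 | 2·2+3·0 = 4
gcd(1,3,1,2,3) = 1

Coefficients: [1, 3, 1, 2, 3]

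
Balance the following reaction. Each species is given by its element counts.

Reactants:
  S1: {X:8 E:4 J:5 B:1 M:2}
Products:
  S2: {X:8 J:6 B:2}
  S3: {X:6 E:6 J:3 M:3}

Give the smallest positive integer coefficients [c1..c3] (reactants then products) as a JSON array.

Coefficients: [6, 3, 4]

X: 6·8 = 48 | 3·8+4·6 = 48
E: 6·4 = 24 | 3·0+4·6 = 24
J: 6·5 = 30 | 3·6+4·3 = 30
B: 6·1 = 6 | 3·2+4·0 = 6
M: 6·2 = 12 | 3·0+4·3 = 12
gcd(6,3,4) = 1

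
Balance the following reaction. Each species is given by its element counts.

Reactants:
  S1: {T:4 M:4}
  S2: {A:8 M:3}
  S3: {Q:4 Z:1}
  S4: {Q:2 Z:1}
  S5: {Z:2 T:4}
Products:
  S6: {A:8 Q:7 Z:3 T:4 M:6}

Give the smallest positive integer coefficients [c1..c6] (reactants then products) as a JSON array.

A: 3·0+4·8+4·0+6·0+1·0 = 32 | 4·8 = 32
Q: 3·0+4·0+4·4+6·2+1·0 = 28 | 4·7 = 28
Z: 3·0+4·0+4·1+6·1+1·2 = 12 | 4·3 = 12
T: 3·4+4·0+4·0+6·0+1·4 = 16 | 4·4 = 16
M: 3·4+4·3+4·0+6·0+1·0 = 24 | 4·6 = 24
gcd(3,4,4,6,1,4) = 1

Coefficients: [3, 4, 4, 6, 1, 4]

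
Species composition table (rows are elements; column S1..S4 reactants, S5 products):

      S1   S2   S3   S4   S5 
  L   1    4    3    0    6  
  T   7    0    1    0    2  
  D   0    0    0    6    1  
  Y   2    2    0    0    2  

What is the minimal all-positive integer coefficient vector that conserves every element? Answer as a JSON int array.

Coefficients: [1, 5, 5, 1, 6]

L: 1·1+5·4+5·3+1·0 = 36 | 6·6 = 36
T: 1·7+5·0+5·1+1·0 = 12 | 6·2 = 12
D: 1·0+5·0+5·0+1·6 = 6 | 6·1 = 6
Y: 1·2+5·2+5·0+1·0 = 12 | 6·2 = 12
gcd(1,5,5,1,6) = 1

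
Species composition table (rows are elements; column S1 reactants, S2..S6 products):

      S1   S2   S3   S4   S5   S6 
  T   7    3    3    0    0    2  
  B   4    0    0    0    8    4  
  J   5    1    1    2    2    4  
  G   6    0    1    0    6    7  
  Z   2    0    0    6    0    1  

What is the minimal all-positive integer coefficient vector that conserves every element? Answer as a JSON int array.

T: 4·7 = 28 | 4·3+4·3+1·0+1·0+2·2 = 28
B: 4·4 = 16 | 4·0+4·0+1·0+1·8+2·4 = 16
J: 4·5 = 20 | 4·1+4·1+1·2+1·2+2·4 = 20
G: 4·6 = 24 | 4·0+4·1+1·0+1·6+2·7 = 24
Z: 4·2 = 8 | 4·0+4·0+1·6+1·0+2·1 = 8
gcd(4,4,4,1,1,2) = 1

Coefficients: [4, 4, 4, 1, 1, 2]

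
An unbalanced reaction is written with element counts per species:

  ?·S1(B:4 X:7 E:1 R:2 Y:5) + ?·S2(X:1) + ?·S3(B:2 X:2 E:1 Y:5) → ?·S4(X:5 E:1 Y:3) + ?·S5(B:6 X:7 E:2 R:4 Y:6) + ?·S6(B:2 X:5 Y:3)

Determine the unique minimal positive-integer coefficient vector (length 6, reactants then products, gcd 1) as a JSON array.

B: 2·4+6·0+1·2 = 10 | 1·0+1·6+2·2 = 10
X: 2·7+6·1+1·2 = 22 | 1·5+1·7+2·5 = 22
E: 2·1+6·0+1·1 = 3 | 1·1+1·2+2·0 = 3
R: 2·2+6·0+1·0 = 4 | 1·0+1·4+2·0 = 4
Y: 2·5+6·0+1·5 = 15 | 1·3+1·6+2·3 = 15
gcd(2,6,1,1,1,2) = 1

Coefficients: [2, 6, 1, 1, 1, 2]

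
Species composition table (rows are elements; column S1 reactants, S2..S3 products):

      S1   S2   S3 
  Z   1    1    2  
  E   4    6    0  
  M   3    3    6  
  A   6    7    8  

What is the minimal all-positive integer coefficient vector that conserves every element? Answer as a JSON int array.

Z: 6·1 = 6 | 4·1+1·2 = 6
E: 6·4 = 24 | 4·6+1·0 = 24
M: 6·3 = 18 | 4·3+1·6 = 18
A: 6·6 = 36 | 4·7+1·8 = 36
gcd(6,4,1) = 1

Coefficients: [6, 4, 1]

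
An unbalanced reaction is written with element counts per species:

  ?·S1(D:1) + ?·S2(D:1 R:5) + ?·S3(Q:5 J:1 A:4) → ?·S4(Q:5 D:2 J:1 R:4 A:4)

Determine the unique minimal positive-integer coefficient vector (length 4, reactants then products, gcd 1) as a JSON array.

Q: 6·0+4·0+5·5 = 25 | 5·5 = 25
D: 6·1+4·1+5·0 = 10 | 5·2 = 10
J: 6·0+4·0+5·1 = 5 | 5·1 = 5
R: 6·0+4·5+5·0 = 20 | 5·4 = 20
A: 6·0+4·0+5·4 = 20 | 5·4 = 20
gcd(6,4,5,5) = 1

Coefficients: [6, 4, 5, 5]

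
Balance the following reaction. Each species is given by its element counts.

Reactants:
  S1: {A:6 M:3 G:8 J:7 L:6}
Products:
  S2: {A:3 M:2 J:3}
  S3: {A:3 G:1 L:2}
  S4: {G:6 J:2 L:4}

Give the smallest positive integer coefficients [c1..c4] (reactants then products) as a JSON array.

Coefficients: [4, 6, 2, 5]

A: 4·6 = 24 | 6·3+2·3+5·0 = 24
M: 4·3 = 12 | 6·2+2·0+5·0 = 12
G: 4·8 = 32 | 6·0+2·1+5·6 = 32
J: 4·7 = 28 | 6·3+2·0+5·2 = 28
L: 4·6 = 24 | 6·0+2·2+5·4 = 24
gcd(4,6,2,5) = 1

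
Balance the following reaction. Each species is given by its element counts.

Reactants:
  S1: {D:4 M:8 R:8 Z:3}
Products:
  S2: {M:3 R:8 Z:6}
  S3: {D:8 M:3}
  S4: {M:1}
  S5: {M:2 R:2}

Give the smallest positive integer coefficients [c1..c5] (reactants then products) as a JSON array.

D: 2·4 = 8 | 1·0+1·8+2·0+4·0 = 8
M: 2·8 = 16 | 1·3+1·3+2·1+4·2 = 16
R: 2·8 = 16 | 1·8+1·0+2·0+4·2 = 16
Z: 2·3 = 6 | 1·6+1·0+2·0+4·0 = 6
gcd(2,1,1,2,4) = 1

Coefficients: [2, 1, 1, 2, 4]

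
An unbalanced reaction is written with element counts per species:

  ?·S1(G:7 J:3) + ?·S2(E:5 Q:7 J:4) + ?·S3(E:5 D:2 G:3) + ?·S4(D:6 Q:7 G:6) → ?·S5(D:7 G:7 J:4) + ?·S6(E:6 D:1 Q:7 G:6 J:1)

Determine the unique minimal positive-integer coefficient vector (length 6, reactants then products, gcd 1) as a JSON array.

Coefficients: [3, 2, 4, 3, 3, 5]

E: 3·0+2·5+4·5+3·0 = 30 | 3·0+5·6 = 30
D: 3·0+2·0+4·2+3·6 = 26 | 3·7+5·1 = 26
Q: 3·0+2·7+4·0+3·7 = 35 | 3·0+5·7 = 35
G: 3·7+2·0+4·3+3·6 = 51 | 3·7+5·6 = 51
J: 3·3+2·4+4·0+3·0 = 17 | 3·4+5·1 = 17
gcd(3,2,4,3,3,5) = 1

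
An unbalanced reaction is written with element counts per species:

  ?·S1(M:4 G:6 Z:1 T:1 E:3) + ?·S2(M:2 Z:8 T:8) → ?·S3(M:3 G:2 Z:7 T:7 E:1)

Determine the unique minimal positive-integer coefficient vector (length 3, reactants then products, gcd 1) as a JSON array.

Coefficients: [2, 5, 6]

M: 2·4+5·2 = 18 | 6·3 = 18
G: 2·6+5·0 = 12 | 6·2 = 12
Z: 2·1+5·8 = 42 | 6·7 = 42
T: 2·1+5·8 = 42 | 6·7 = 42
E: 2·3+5·0 = 6 | 6·1 = 6
gcd(2,5,6) = 1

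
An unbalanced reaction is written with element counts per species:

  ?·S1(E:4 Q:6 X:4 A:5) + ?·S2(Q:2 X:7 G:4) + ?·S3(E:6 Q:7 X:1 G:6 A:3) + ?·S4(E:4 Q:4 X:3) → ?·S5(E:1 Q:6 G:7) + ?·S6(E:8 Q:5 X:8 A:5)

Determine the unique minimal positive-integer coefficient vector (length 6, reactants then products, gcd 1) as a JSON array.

E: 2·4+3·0+5·6+2·4 = 46 | 6·1+5·8 = 46
Q: 2·6+3·2+5·7+2·4 = 61 | 6·6+5·5 = 61
X: 2·4+3·7+5·1+2·3 = 40 | 6·0+5·8 = 40
G: 2·0+3·4+5·6+2·0 = 42 | 6·7+5·0 = 42
A: 2·5+3·0+5·3+2·0 = 25 | 6·0+5·5 = 25
gcd(2,3,5,2,6,5) = 1

Coefficients: [2, 3, 5, 2, 6, 5]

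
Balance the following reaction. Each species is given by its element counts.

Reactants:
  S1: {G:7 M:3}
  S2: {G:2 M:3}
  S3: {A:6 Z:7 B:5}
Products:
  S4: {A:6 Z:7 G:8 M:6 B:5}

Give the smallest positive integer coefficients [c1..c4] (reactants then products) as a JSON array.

Coefficients: [4, 6, 5, 5]

A: 4·0+6·0+5·6 = 30 | 5·6 = 30
Z: 4·0+6·0+5·7 = 35 | 5·7 = 35
G: 4·7+6·2+5·0 = 40 | 5·8 = 40
M: 4·3+6·3+5·0 = 30 | 5·6 = 30
B: 4·0+6·0+5·5 = 25 | 5·5 = 25
gcd(4,6,5,5) = 1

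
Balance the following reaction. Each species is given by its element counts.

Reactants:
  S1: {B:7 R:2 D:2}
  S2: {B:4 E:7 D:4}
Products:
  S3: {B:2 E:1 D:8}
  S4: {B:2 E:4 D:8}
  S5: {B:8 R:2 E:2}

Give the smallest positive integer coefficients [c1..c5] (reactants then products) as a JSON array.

B: 6·7+3·4 = 54 | 1·2+2·2+6·8 = 54
R: 6·2+3·0 = 12 | 1·0+2·0+6·2 = 12
E: 6·0+3·7 = 21 | 1·1+2·4+6·2 = 21
D: 6·2+3·4 = 24 | 1·8+2·8+6·0 = 24
gcd(6,3,1,2,6) = 1

Coefficients: [6, 3, 1, 2, 6]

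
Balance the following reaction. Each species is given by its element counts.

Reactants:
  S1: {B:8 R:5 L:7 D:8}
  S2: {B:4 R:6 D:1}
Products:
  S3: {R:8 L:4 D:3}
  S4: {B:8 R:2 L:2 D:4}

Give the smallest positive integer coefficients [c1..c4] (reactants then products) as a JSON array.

B: 2·8+2·4 = 24 | 2·0+3·8 = 24
R: 2·5+2·6 = 22 | 2·8+3·2 = 22
L: 2·7+2·0 = 14 | 2·4+3·2 = 14
D: 2·8+2·1 = 18 | 2·3+3·4 = 18
gcd(2,2,2,3) = 1

Coefficients: [2, 2, 2, 3]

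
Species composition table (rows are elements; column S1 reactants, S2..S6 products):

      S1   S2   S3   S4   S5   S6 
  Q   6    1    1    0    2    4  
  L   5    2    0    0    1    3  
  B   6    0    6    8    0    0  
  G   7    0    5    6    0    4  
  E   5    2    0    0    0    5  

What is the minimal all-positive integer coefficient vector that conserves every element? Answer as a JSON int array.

Coefficients: [5, 5, 1, 3, 6, 3]

Q: 5·6 = 30 | 5·1+1·1+3·0+6·2+3·4 = 30
L: 5·5 = 25 | 5·2+1·0+3·0+6·1+3·3 = 25
B: 5·6 = 30 | 5·0+1·6+3·8+6·0+3·0 = 30
G: 5·7 = 35 | 5·0+1·5+3·6+6·0+3·4 = 35
E: 5·5 = 25 | 5·2+1·0+3·0+6·0+3·5 = 25
gcd(5,5,1,3,6,3) = 1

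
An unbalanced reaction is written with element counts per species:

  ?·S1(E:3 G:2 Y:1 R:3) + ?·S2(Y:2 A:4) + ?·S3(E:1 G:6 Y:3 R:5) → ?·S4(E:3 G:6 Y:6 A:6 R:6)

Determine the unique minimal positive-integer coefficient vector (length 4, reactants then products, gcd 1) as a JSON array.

E: 3·3+6·0+3·1 = 12 | 4·3 = 12
G: 3·2+6·0+3·6 = 24 | 4·6 = 24
Y: 3·1+6·2+3·3 = 24 | 4·6 = 24
A: 3·0+6·4+3·0 = 24 | 4·6 = 24
R: 3·3+6·0+3·5 = 24 | 4·6 = 24
gcd(3,6,3,4) = 1

Coefficients: [3, 6, 3, 4]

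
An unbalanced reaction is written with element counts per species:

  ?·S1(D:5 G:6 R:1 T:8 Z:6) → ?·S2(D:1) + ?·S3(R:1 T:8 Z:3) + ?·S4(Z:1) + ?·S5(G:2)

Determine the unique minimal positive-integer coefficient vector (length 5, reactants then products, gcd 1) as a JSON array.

D: 1·5 = 5 | 5·1+1·0+3·0+3·0 = 5
G: 1·6 = 6 | 5·0+1·0+3·0+3·2 = 6
R: 1·1 = 1 | 5·0+1·1+3·0+3·0 = 1
T: 1·8 = 8 | 5·0+1·8+3·0+3·0 = 8
Z: 1·6 = 6 | 5·0+1·3+3·1+3·0 = 6
gcd(1,5,1,3,3) = 1

Coefficients: [1, 5, 1, 3, 3]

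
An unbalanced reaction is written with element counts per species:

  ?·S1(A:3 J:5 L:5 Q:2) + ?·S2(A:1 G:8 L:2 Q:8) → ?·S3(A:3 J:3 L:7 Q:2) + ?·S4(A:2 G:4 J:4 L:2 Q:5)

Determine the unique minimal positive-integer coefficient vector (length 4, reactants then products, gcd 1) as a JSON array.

A: 5·3+2·1 = 17 | 3·3+4·2 = 17
G: 5·0+2·8 = 16 | 3·0+4·4 = 16
J: 5·5+2·0 = 25 | 3·3+4·4 = 25
L: 5·5+2·2 = 29 | 3·7+4·2 = 29
Q: 5·2+2·8 = 26 | 3·2+4·5 = 26
gcd(5,2,3,4) = 1

Coefficients: [5, 2, 3, 4]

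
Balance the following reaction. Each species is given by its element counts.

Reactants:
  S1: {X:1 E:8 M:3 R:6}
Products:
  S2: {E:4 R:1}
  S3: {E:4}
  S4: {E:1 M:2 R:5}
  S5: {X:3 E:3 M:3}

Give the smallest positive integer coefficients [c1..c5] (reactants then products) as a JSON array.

Coefficients: [6, 6, 3, 6, 2]

X: 6·1 = 6 | 6·0+3·0+6·0+2·3 = 6
E: 6·8 = 48 | 6·4+3·4+6·1+2·3 = 48
M: 6·3 = 18 | 6·0+3·0+6·2+2·3 = 18
R: 6·6 = 36 | 6·1+3·0+6·5+2·0 = 36
gcd(6,6,3,6,2) = 1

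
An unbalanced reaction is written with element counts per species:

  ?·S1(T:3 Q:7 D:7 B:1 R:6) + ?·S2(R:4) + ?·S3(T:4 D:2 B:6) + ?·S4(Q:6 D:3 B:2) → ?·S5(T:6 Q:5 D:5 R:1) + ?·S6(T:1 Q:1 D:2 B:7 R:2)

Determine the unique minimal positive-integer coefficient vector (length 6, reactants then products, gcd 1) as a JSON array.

Coefficients: [2, 1, 6, 2, 4, 6]

T: 2·3+1·0+6·4+2·0 = 30 | 4·6+6·1 = 30
Q: 2·7+1·0+6·0+2·6 = 26 | 4·5+6·1 = 26
D: 2·7+1·0+6·2+2·3 = 32 | 4·5+6·2 = 32
B: 2·1+1·0+6·6+2·2 = 42 | 4·0+6·7 = 42
R: 2·6+1·4+6·0+2·0 = 16 | 4·1+6·2 = 16
gcd(2,1,6,2,4,6) = 1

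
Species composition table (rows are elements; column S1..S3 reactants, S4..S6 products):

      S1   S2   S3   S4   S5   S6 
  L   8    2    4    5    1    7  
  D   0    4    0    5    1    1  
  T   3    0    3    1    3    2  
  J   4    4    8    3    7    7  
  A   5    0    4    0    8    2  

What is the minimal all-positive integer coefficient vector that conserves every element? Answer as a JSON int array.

Coefficients: [4, 6, 4, 3, 3, 6]

L: 4·8+6·2+4·4 = 60 | 3·5+3·1+6·7 = 60
D: 4·0+6·4+4·0 = 24 | 3·5+3·1+6·1 = 24
T: 4·3+6·0+4·3 = 24 | 3·1+3·3+6·2 = 24
J: 4·4+6·4+4·8 = 72 | 3·3+3·7+6·7 = 72
A: 4·5+6·0+4·4 = 36 | 3·0+3·8+6·2 = 36
gcd(4,6,4,3,3,6) = 1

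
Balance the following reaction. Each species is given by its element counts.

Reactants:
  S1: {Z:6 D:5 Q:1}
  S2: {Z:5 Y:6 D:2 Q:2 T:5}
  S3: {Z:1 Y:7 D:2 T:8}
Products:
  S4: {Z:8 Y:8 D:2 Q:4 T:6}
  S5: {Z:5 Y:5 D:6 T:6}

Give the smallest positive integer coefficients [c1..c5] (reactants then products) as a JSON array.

Coefficients: [4, 6, 3, 4, 5]

Z: 4·6+6·5+3·1 = 57 | 4·8+5·5 = 57
Y: 4·0+6·6+3·7 = 57 | 4·8+5·5 = 57
D: 4·5+6·2+3·2 = 38 | 4·2+5·6 = 38
Q: 4·1+6·2+3·0 = 16 | 4·4+5·0 = 16
T: 4·0+6·5+3·8 = 54 | 4·6+5·6 = 54
gcd(4,6,3,4,5) = 1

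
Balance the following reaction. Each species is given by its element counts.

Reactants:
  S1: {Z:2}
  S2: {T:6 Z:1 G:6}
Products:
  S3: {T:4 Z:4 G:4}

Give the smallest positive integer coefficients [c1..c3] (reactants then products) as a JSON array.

T: 5·0+2·6 = 12 | 3·4 = 12
Z: 5·2+2·1 = 12 | 3·4 = 12
G: 5·0+2·6 = 12 | 3·4 = 12
gcd(5,2,3) = 1

Coefficients: [5, 2, 3]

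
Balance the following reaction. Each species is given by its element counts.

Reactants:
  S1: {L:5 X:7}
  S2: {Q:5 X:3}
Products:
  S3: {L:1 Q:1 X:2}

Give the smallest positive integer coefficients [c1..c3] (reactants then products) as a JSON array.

Coefficients: [1, 1, 5]

L: 1·5+1·0 = 5 | 5·1 = 5
Q: 1·0+1·5 = 5 | 5·1 = 5
X: 1·7+1·3 = 10 | 5·2 = 10
gcd(1,1,5) = 1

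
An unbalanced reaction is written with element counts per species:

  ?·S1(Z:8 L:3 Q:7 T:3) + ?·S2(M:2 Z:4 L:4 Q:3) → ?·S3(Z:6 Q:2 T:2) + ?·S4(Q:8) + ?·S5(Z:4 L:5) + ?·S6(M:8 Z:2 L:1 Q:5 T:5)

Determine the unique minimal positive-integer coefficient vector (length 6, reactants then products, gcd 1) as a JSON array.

Coefficients: [5, 4, 5, 4, 6, 1]

M: 5·0+4·2 = 8 | 5·0+4·0+6·0+1·8 = 8
Z: 5·8+4·4 = 56 | 5·6+4·0+6·4+1·2 = 56
L: 5·3+4·4 = 31 | 5·0+4·0+6·5+1·1 = 31
Q: 5·7+4·3 = 47 | 5·2+4·8+6·0+1·5 = 47
T: 5·3+4·0 = 15 | 5·2+4·0+6·0+1·5 = 15
gcd(5,4,5,4,6,1) = 1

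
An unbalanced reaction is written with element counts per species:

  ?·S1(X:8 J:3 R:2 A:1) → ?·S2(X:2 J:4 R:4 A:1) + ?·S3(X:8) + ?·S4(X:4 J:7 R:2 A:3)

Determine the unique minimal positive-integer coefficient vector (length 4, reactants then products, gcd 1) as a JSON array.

X: 5·8 = 40 | 2·2+4·8+1·4 = 40
J: 5·3 = 15 | 2·4+4·0+1·7 = 15
R: 5·2 = 10 | 2·4+4·0+1·2 = 10
A: 5·1 = 5 | 2·1+4·0+1·3 = 5
gcd(5,2,4,1) = 1

Coefficients: [5, 2, 4, 1]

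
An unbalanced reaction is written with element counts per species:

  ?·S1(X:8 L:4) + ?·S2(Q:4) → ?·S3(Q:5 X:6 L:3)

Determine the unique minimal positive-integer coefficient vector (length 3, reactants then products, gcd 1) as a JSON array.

Coefficients: [3, 5, 4]

Q: 3·0+5·4 = 20 | 4·5 = 20
X: 3·8+5·0 = 24 | 4·6 = 24
L: 3·4+5·0 = 12 | 4·3 = 12
gcd(3,5,4) = 1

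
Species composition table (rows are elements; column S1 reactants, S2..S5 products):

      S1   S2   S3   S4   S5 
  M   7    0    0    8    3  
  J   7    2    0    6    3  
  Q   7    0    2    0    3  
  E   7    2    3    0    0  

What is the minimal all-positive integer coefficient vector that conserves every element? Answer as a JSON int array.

Coefficients: [2, 1, 4, 1, 2]

M: 2·7 = 14 | 1·0+4·0+1·8+2·3 = 14
J: 2·7 = 14 | 1·2+4·0+1·6+2·3 = 14
Q: 2·7 = 14 | 1·0+4·2+1·0+2·3 = 14
E: 2·7 = 14 | 1·2+4·3+1·0+2·0 = 14
gcd(2,1,4,1,2) = 1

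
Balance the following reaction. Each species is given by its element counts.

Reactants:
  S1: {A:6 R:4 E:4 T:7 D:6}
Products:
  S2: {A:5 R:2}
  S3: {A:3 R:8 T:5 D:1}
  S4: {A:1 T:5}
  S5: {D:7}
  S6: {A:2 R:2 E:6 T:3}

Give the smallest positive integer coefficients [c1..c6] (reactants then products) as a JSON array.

Coefficients: [6, 4, 1, 5, 5, 4]

A: 6·6 = 36 | 4·5+1·3+5·1+5·0+4·2 = 36
R: 6·4 = 24 | 4·2+1·8+5·0+5·0+4·2 = 24
E: 6·4 = 24 | 4·0+1·0+5·0+5·0+4·6 = 24
T: 6·7 = 42 | 4·0+1·5+5·5+5·0+4·3 = 42
D: 6·6 = 36 | 4·0+1·1+5·0+5·7+4·0 = 36
gcd(6,4,1,5,5,4) = 1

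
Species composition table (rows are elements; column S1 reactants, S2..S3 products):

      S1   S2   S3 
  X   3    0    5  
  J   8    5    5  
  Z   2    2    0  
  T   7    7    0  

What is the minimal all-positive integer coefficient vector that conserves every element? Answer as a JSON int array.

Coefficients: [5, 5, 3]

X: 5·3 = 15 | 5·0+3·5 = 15
J: 5·8 = 40 | 5·5+3·5 = 40
Z: 5·2 = 10 | 5·2+3·0 = 10
T: 5·7 = 35 | 5·7+3·0 = 35
gcd(5,5,3) = 1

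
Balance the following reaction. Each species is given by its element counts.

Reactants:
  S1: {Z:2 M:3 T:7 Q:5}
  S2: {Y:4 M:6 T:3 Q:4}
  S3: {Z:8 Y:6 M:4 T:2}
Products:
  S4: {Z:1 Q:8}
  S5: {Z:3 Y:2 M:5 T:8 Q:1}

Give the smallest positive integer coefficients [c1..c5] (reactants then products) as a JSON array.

Coefficients: [5, 1, 1, 3, 5]

Z: 5·2+1·0+1·8 = 18 | 3·1+5·3 = 18
Y: 5·0+1·4+1·6 = 10 | 3·0+5·2 = 10
M: 5·3+1·6+1·4 = 25 | 3·0+5·5 = 25
T: 5·7+1·3+1·2 = 40 | 3·0+5·8 = 40
Q: 5·5+1·4+1·0 = 29 | 3·8+5·1 = 29
gcd(5,1,1,3,5) = 1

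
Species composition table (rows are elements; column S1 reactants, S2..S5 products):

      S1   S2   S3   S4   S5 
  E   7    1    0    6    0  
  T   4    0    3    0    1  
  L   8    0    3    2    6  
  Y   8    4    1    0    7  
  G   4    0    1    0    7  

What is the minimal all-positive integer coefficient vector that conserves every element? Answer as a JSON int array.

Coefficients: [5, 5, 6, 5, 2]

E: 5·7 = 35 | 5·1+6·0+5·6+2·0 = 35
T: 5·4 = 20 | 5·0+6·3+5·0+2·1 = 20
L: 5·8 = 40 | 5·0+6·3+5·2+2·6 = 40
Y: 5·8 = 40 | 5·4+6·1+5·0+2·7 = 40
G: 5·4 = 20 | 5·0+6·1+5·0+2·7 = 20
gcd(5,5,6,5,2) = 1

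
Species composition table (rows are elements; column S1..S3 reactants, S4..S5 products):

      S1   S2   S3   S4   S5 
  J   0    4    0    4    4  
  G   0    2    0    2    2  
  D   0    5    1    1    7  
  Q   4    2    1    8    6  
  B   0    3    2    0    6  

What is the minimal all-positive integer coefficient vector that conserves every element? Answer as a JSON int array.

J: 5·0+6·4+6·0 = 24 | 1·4+5·4 = 24
G: 5·0+6·2+6·0 = 12 | 1·2+5·2 = 12
D: 5·0+6·5+6·1 = 36 | 1·1+5·7 = 36
Q: 5·4+6·2+6·1 = 38 | 1·8+5·6 = 38
B: 5·0+6·3+6·2 = 30 | 1·0+5·6 = 30
gcd(5,6,6,1,5) = 1

Coefficients: [5, 6, 6, 1, 5]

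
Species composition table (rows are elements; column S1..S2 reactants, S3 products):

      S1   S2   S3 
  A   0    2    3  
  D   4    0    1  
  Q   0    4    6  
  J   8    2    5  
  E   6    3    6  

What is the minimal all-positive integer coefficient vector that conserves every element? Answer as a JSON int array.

A: 1·0+6·2 = 12 | 4·3 = 12
D: 1·4+6·0 = 4 | 4·1 = 4
Q: 1·0+6·4 = 24 | 4·6 = 24
J: 1·8+6·2 = 20 | 4·5 = 20
E: 1·6+6·3 = 24 | 4·6 = 24
gcd(1,6,4) = 1

Coefficients: [1, 6, 4]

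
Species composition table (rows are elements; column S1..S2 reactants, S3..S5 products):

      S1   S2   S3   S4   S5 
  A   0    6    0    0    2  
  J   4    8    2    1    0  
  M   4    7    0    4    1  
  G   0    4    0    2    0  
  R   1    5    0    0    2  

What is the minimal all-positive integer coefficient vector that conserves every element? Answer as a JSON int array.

Coefficients: [1, 1, 5, 2, 3]

A: 1·0+1·6 = 6 | 5·0+2·0+3·2 = 6
J: 1·4+1·8 = 12 | 5·2+2·1+3·0 = 12
M: 1·4+1·7 = 11 | 5·0+2·4+3·1 = 11
G: 1·0+1·4 = 4 | 5·0+2·2+3·0 = 4
R: 1·1+1·5 = 6 | 5·0+2·0+3·2 = 6
gcd(1,1,5,2,3) = 1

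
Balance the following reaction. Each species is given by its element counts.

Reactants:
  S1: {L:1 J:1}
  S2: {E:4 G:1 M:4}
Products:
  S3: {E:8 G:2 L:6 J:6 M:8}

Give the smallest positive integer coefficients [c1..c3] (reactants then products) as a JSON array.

E: 6·0+2·4 = 8 | 1·8 = 8
G: 6·0+2·1 = 2 | 1·2 = 2
L: 6·1+2·0 = 6 | 1·6 = 6
J: 6·1+2·0 = 6 | 1·6 = 6
M: 6·0+2·4 = 8 | 1·8 = 8
gcd(6,2,1) = 1

Coefficients: [6, 2, 1]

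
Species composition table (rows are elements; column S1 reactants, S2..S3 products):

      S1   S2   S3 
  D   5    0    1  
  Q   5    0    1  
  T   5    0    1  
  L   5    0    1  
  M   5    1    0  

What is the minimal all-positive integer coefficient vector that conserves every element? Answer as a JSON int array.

Coefficients: [1, 5, 5]

D: 1·5 = 5 | 5·0+5·1 = 5
Q: 1·5 = 5 | 5·0+5·1 = 5
T: 1·5 = 5 | 5·0+5·1 = 5
L: 1·5 = 5 | 5·0+5·1 = 5
M: 1·5 = 5 | 5·1+5·0 = 5
gcd(1,5,5) = 1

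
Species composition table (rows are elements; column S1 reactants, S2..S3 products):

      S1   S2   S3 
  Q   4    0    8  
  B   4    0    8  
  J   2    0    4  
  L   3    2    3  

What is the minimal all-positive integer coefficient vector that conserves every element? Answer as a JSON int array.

Q: 4·4 = 16 | 3·0+2·8 = 16
B: 4·4 = 16 | 3·0+2·8 = 16
J: 4·2 = 8 | 3·0+2·4 = 8
L: 4·3 = 12 | 3·2+2·3 = 12
gcd(4,3,2) = 1

Coefficients: [4, 3, 2]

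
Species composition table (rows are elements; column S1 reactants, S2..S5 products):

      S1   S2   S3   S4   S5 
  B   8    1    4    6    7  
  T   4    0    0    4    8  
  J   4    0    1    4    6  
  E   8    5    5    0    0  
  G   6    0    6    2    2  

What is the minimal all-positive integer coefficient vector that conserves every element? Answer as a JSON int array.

B: 5·8 = 40 | 4·1+4·4+1·6+2·7 = 40
T: 5·4 = 20 | 4·0+4·0+1·4+2·8 = 20
J: 5·4 = 20 | 4·0+4·1+1·4+2·6 = 20
E: 5·8 = 40 | 4·5+4·5+1·0+2·0 = 40
G: 5·6 = 30 | 4·0+4·6+1·2+2·2 = 30
gcd(5,4,4,1,2) = 1

Coefficients: [5, 4, 4, 1, 2]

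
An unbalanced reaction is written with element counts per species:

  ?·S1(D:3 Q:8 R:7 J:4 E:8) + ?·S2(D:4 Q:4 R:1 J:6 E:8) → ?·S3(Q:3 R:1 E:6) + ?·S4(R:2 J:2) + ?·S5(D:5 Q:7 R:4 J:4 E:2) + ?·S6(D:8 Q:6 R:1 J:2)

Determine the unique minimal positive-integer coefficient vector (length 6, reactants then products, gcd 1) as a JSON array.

D: 3·3+1·4 = 13 | 5·0+6·0+1·5+1·8 = 13
Q: 3·8+1·4 = 28 | 5·3+6·0+1·7+1·6 = 28
R: 3·7+1·1 = 22 | 5·1+6·2+1·4+1·1 = 22
J: 3·4+1·6 = 18 | 5·0+6·2+1·4+1·2 = 18
E: 3·8+1·8 = 32 | 5·6+6·0+1·2+1·0 = 32
gcd(3,1,5,6,1,1) = 1

Coefficients: [3, 1, 5, 6, 1, 1]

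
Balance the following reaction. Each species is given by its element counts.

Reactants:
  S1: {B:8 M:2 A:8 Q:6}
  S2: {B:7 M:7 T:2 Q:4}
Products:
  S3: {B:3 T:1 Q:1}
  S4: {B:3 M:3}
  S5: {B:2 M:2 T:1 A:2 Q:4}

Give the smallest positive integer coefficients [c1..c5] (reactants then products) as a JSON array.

Coefficients: [1, 3, 2, 5, 4]

B: 1·8+3·7 = 29 | 2·3+5·3+4·2 = 29
M: 1·2+3·7 = 23 | 2·0+5·3+4·2 = 23
T: 1·0+3·2 = 6 | 2·1+5·0+4·1 = 6
A: 1·8+3·0 = 8 | 2·0+5·0+4·2 = 8
Q: 1·6+3·4 = 18 | 2·1+5·0+4·4 = 18
gcd(1,3,2,5,4) = 1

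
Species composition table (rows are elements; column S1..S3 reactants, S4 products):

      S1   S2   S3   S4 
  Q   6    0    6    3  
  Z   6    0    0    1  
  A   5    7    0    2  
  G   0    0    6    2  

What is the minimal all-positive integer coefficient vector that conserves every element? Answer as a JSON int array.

Q: 1·6+1·0+2·6 = 18 | 6·3 = 18
Z: 1·6+1·0+2·0 = 6 | 6·1 = 6
A: 1·5+1·7+2·0 = 12 | 6·2 = 12
G: 1·0+1·0+2·6 = 12 | 6·2 = 12
gcd(1,1,2,6) = 1

Coefficients: [1, 1, 2, 6]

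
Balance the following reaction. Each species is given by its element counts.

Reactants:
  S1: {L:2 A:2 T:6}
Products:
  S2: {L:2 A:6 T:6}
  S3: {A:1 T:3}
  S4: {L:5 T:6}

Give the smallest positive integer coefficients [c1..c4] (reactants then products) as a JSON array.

Coefficients: [6, 1, 6, 2]

L: 6·2 = 12 | 1·2+6·0+2·5 = 12
A: 6·2 = 12 | 1·6+6·1+2·0 = 12
T: 6·6 = 36 | 1·6+6·3+2·6 = 36
gcd(6,1,6,2) = 1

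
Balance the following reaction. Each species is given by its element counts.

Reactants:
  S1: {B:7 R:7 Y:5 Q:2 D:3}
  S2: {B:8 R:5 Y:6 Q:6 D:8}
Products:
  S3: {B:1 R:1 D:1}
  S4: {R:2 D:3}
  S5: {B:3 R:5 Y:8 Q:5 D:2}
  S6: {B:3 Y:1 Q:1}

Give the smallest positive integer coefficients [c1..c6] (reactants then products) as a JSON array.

B: 1·7+1·8 = 15 | 3·1+2·0+1·3+3·3 = 15
R: 1·7+1·5 = 12 | 3·1+2·2+1·5+3·0 = 12
Y: 1·5+1·6 = 11 | 3·0+2·0+1·8+3·1 = 11
Q: 1·2+1·6 = 8 | 3·0+2·0+1·5+3·1 = 8
D: 1·3+1·8 = 11 | 3·1+2·3+1·2+3·0 = 11
gcd(1,1,3,2,1,3) = 1

Coefficients: [1, 1, 3, 2, 1, 3]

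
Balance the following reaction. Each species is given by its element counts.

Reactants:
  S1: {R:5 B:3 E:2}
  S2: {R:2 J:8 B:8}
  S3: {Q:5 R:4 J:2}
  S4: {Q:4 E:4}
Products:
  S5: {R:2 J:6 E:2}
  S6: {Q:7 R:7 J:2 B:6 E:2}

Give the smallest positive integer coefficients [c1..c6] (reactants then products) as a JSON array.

Coefficients: [4, 3, 6, 3, 4, 6]

Q: 4·0+3·0+6·5+3·4 = 42 | 4·0+6·7 = 42
R: 4·5+3·2+6·4+3·0 = 50 | 4·2+6·7 = 50
J: 4·0+3·8+6·2+3·0 = 36 | 4·6+6·2 = 36
B: 4·3+3·8+6·0+3·0 = 36 | 4·0+6·6 = 36
E: 4·2+3·0+6·0+3·4 = 20 | 4·2+6·2 = 20
gcd(4,3,6,3,4,6) = 1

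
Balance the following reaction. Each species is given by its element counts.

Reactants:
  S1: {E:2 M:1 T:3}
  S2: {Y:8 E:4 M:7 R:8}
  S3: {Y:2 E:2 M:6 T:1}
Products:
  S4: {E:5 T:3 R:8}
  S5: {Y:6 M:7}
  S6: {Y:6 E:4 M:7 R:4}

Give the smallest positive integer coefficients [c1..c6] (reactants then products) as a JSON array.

Y: 3·0+6·8+3·2 = 54 | 4·0+5·6+4·6 = 54
E: 3·2+6·4+3·2 = 36 | 4·5+5·0+4·4 = 36
M: 3·1+6·7+3·6 = 63 | 4·0+5·7+4·7 = 63
T: 3·3+6·0+3·1 = 12 | 4·3+5·0+4·0 = 12
R: 3·0+6·8+3·0 = 48 | 4·8+5·0+4·4 = 48
gcd(3,6,3,4,5,4) = 1

Coefficients: [3, 6, 3, 4, 5, 4]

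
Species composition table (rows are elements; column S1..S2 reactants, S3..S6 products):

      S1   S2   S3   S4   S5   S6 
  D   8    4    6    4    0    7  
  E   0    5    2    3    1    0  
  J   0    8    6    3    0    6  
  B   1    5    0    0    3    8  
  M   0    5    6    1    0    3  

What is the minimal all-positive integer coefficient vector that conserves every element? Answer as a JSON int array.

D: 4·8+6·4 = 56 | 3·6+6·4+6·0+2·7 = 56
E: 4·0+6·5 = 30 | 3·2+6·3+6·1+2·0 = 30
J: 4·0+6·8 = 48 | 3·6+6·3+6·0+2·6 = 48
B: 4·1+6·5 = 34 | 3·0+6·0+6·3+2·8 = 34
M: 4·0+6·5 = 30 | 3·6+6·1+6·0+2·3 = 30
gcd(4,6,3,6,6,2) = 1

Coefficients: [4, 6, 3, 6, 6, 2]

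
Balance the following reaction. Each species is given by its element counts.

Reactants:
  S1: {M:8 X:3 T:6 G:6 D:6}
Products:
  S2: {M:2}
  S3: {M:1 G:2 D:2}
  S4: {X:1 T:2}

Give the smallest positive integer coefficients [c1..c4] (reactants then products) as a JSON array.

Coefficients: [2, 5, 6, 6]

M: 2·8 = 16 | 5·2+6·1+6·0 = 16
X: 2·3 = 6 | 5·0+6·0+6·1 = 6
T: 2·6 = 12 | 5·0+6·0+6·2 = 12
G: 2·6 = 12 | 5·0+6·2+6·0 = 12
D: 2·6 = 12 | 5·0+6·2+6·0 = 12
gcd(2,5,6,6) = 1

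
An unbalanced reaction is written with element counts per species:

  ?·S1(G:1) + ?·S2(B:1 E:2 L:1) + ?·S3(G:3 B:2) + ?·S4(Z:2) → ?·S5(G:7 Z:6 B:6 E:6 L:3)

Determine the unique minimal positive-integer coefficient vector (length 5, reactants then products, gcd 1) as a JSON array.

G: 5·1+6·0+3·3+6·0 = 14 | 2·7 = 14
Z: 5·0+6·0+3·0+6·2 = 12 | 2·6 = 12
B: 5·0+6·1+3·2+6·0 = 12 | 2·6 = 12
E: 5·0+6·2+3·0+6·0 = 12 | 2·6 = 12
L: 5·0+6·1+3·0+6·0 = 6 | 2·3 = 6
gcd(5,6,3,6,2) = 1

Coefficients: [5, 6, 3, 6, 2]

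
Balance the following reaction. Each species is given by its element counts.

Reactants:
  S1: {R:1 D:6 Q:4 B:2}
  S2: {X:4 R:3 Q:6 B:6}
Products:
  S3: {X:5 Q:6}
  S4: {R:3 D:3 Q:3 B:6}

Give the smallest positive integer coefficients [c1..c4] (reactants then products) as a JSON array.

Coefficients: [3, 5, 4, 6]

X: 3·0+5·4 = 20 | 4·5+6·0 = 20
R: 3·1+5·3 = 18 | 4·0+6·3 = 18
D: 3·6+5·0 = 18 | 4·0+6·3 = 18
Q: 3·4+5·6 = 42 | 4·6+6·3 = 42
B: 3·2+5·6 = 36 | 4·0+6·6 = 36
gcd(3,5,4,6) = 1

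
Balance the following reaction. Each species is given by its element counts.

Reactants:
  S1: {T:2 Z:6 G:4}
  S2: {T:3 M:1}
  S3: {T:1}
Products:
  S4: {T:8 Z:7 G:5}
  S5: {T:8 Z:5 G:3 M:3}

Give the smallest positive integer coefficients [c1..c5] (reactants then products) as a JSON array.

T: 2·2+3·3+3·1 = 16 | 1·8+1·8 = 16
Z: 2·6+3·0+3·0 = 12 | 1·7+1·5 = 12
G: 2·4+3·0+3·0 = 8 | 1·5+1·3 = 8
M: 2·0+3·1+3·0 = 3 | 1·0+1·3 = 3
gcd(2,3,3,1,1) = 1

Coefficients: [2, 3, 3, 1, 1]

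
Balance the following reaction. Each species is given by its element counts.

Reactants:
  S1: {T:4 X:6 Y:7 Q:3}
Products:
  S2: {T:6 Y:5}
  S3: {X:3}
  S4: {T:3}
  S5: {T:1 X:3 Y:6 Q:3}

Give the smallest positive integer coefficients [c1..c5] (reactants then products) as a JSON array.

T: 5·4 = 20 | 1·6+5·0+3·3+5·1 = 20
X: 5·6 = 30 | 1·0+5·3+3·0+5·3 = 30
Y: 5·7 = 35 | 1·5+5·0+3·0+5·6 = 35
Q: 5·3 = 15 | 1·0+5·0+3·0+5·3 = 15
gcd(5,1,5,3,5) = 1

Coefficients: [5, 1, 5, 3, 5]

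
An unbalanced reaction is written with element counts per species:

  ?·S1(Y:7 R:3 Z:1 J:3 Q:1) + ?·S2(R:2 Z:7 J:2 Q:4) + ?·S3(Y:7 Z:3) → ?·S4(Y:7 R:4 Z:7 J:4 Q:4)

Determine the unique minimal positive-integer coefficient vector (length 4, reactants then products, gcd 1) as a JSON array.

Coefficients: [4, 4, 1, 5]

Y: 4·7+4·0+1·7 = 35 | 5·7 = 35
R: 4·3+4·2+1·0 = 20 | 5·4 = 20
Z: 4·1+4·7+1·3 = 35 | 5·7 = 35
J: 4·3+4·2+1·0 = 20 | 5·4 = 20
Q: 4·1+4·4+1·0 = 20 | 5·4 = 20
gcd(4,4,1,5) = 1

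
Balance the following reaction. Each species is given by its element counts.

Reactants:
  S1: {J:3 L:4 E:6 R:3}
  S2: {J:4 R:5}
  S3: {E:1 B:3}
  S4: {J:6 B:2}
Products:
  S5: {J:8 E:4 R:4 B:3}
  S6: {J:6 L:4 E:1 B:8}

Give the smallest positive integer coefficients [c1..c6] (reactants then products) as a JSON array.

J: 2·3+2·4+6·0+5·6 = 44 | 4·8+2·6 = 44
L: 2·4+2·0+6·0+5·0 = 8 | 4·0+2·4 = 8
E: 2·6+2·0+6·1+5·0 = 18 | 4·4+2·1 = 18
R: 2·3+2·5+6·0+5·0 = 16 | 4·4+2·0 = 16
B: 2·0+2·0+6·3+5·2 = 28 | 4·3+2·8 = 28
gcd(2,2,6,5,4,2) = 1

Coefficients: [2, 2, 6, 5, 4, 2]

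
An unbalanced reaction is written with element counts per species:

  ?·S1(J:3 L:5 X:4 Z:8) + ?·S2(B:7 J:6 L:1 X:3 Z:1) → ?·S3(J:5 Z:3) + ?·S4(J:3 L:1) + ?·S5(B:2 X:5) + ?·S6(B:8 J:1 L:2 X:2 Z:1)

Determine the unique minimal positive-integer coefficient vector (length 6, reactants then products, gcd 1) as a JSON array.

Coefficients: [1, 4, 3, 3, 2, 3]

B: 1·0+4·7 = 28 | 3·0+3·0+2·2+3·8 = 28
J: 1·3+4·6 = 27 | 3·5+3·3+2·0+3·1 = 27
L: 1·5+4·1 = 9 | 3·0+3·1+2·0+3·2 = 9
X: 1·4+4·3 = 16 | 3·0+3·0+2·5+3·2 = 16
Z: 1·8+4·1 = 12 | 3·3+3·0+2·0+3·1 = 12
gcd(1,4,3,3,2,3) = 1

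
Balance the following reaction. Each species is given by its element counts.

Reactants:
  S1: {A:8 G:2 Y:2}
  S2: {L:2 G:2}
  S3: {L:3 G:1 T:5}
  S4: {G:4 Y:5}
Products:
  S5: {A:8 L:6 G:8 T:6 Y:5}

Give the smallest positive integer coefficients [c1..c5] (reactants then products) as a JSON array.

Coefficients: [5, 6, 6, 3, 5]

A: 5·8+6·0+6·0+3·0 = 40 | 5·8 = 40
L: 5·0+6·2+6·3+3·0 = 30 | 5·6 = 30
G: 5·2+6·2+6·1+3·4 = 40 | 5·8 = 40
T: 5·0+6·0+6·5+3·0 = 30 | 5·6 = 30
Y: 5·2+6·0+6·0+3·5 = 25 | 5·5 = 25
gcd(5,6,6,3,5) = 1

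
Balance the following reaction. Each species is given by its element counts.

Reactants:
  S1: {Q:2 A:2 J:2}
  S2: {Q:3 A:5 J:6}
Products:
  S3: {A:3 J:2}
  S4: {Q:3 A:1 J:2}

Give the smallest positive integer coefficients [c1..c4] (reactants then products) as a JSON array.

Coefficients: [6, 1, 4, 5]

Q: 6·2+1·3 = 15 | 4·0+5·3 = 15
A: 6·2+1·5 = 17 | 4·3+5·1 = 17
J: 6·2+1·6 = 18 | 4·2+5·2 = 18
gcd(6,1,4,5) = 1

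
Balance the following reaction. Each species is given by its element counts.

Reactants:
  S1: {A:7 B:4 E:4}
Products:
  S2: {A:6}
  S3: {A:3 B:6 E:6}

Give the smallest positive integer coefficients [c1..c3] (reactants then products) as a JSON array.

Coefficients: [6, 5, 4]

A: 6·7 = 42 | 5·6+4·3 = 42
B: 6·4 = 24 | 5·0+4·6 = 24
E: 6·4 = 24 | 5·0+4·6 = 24
gcd(6,5,4) = 1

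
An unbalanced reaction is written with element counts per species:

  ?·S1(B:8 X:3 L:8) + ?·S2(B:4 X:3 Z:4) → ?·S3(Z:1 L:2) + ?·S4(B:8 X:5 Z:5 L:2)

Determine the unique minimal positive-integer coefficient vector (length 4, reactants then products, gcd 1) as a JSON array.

Coefficients: [1, 4, 1, 3]

B: 1·8+4·4 = 24 | 1·0+3·8 = 24
X: 1·3+4·3 = 15 | 1·0+3·5 = 15
Z: 1·0+4·4 = 16 | 1·1+3·5 = 16
L: 1·8+4·0 = 8 | 1·2+3·2 = 8
gcd(1,4,1,3) = 1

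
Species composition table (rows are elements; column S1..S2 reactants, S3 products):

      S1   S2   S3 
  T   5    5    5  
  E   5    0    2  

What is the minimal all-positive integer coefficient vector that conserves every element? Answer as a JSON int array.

T: 2·5+3·5 = 25 | 5·5 = 25
E: 2·5+3·0 = 10 | 5·2 = 10
gcd(2,3,5) = 1

Coefficients: [2, 3, 5]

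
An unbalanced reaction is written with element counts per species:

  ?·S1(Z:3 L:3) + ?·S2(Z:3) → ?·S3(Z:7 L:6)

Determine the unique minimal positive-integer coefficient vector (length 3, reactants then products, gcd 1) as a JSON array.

Z: 6·3+1·3 = 21 | 3·7 = 21
L: 6·3+1·0 = 18 | 3·6 = 18
gcd(6,1,3) = 1

Coefficients: [6, 1, 3]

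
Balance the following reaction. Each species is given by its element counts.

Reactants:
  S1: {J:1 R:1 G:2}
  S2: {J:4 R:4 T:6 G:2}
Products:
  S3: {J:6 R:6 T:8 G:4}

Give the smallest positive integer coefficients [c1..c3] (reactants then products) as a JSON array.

J: 2·1+4·4 = 18 | 3·6 = 18
R: 2·1+4·4 = 18 | 3·6 = 18
T: 2·0+4·6 = 24 | 3·8 = 24
G: 2·2+4·2 = 12 | 3·4 = 12
gcd(2,4,3) = 1

Coefficients: [2, 4, 3]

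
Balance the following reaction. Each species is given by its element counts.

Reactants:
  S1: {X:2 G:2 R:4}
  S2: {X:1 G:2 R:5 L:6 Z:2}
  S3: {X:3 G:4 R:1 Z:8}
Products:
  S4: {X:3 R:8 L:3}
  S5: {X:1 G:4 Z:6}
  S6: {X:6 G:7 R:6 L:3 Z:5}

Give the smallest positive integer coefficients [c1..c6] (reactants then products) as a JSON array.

X: 6·2+3·1+5·3 = 30 | 4·3+6·1+2·6 = 30
G: 6·2+3·2+5·4 = 38 | 4·0+6·4+2·7 = 38
R: 6·4+3·5+5·1 = 44 | 4·8+6·0+2·6 = 44
L: 6·0+3·6+5·0 = 18 | 4·3+6·0+2·3 = 18
Z: 6·0+3·2+5·8 = 46 | 4·0+6·6+2·5 = 46
gcd(6,3,5,4,6,2) = 1

Coefficients: [6, 3, 5, 4, 6, 2]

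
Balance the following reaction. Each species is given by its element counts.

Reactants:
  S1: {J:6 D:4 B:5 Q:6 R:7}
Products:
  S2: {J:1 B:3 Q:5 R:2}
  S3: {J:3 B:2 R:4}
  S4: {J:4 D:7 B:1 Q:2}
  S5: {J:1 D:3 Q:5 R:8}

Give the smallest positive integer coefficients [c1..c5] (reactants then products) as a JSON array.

J: 6·6 = 36 | 5·1+6·3+3·4+1·1 = 36
D: 6·4 = 24 | 5·0+6·0+3·7+1·3 = 24
B: 6·5 = 30 | 5·3+6·2+3·1+1·0 = 30
Q: 6·6 = 36 | 5·5+6·0+3·2+1·5 = 36
R: 6·7 = 42 | 5·2+6·4+3·0+1·8 = 42
gcd(6,5,6,3,1) = 1

Coefficients: [6, 5, 6, 3, 1]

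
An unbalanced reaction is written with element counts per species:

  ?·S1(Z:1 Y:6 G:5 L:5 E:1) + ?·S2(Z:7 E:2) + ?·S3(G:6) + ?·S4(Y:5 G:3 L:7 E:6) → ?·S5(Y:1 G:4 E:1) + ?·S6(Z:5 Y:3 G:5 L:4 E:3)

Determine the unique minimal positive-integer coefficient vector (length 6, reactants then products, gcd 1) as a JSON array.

Coefficients: [2, 4, 5, 2, 4, 6]

Z: 2·1+4·7+5·0+2·0 = 30 | 4·0+6·5 = 30
Y: 2·6+4·0+5·0+2·5 = 22 | 4·1+6·3 = 22
G: 2·5+4·0+5·6+2·3 = 46 | 4·4+6·5 = 46
L: 2·5+4·0+5·0+2·7 = 24 | 4·0+6·4 = 24
E: 2·1+4·2+5·0+2·6 = 22 | 4·1+6·3 = 22
gcd(2,4,5,2,4,6) = 1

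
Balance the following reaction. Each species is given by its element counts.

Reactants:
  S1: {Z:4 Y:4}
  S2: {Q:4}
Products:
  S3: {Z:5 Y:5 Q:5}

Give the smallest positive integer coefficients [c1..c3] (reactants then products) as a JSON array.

Z: 5·4+5·0 = 20 | 4·5 = 20
Y: 5·4+5·0 = 20 | 4·5 = 20
Q: 5·0+5·4 = 20 | 4·5 = 20
gcd(5,5,4) = 1

Coefficients: [5, 5, 4]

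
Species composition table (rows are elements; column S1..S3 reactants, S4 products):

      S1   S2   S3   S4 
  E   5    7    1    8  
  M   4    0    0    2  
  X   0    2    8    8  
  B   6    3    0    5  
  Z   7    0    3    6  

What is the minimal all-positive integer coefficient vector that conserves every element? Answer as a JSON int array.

E: 3·5+4·7+5·1 = 48 | 6·8 = 48
M: 3·4+4·0+5·0 = 12 | 6·2 = 12
X: 3·0+4·2+5·8 = 48 | 6·8 = 48
B: 3·6+4·3+5·0 = 30 | 6·5 = 30
Z: 3·7+4·0+5·3 = 36 | 6·6 = 36
gcd(3,4,5,6) = 1

Coefficients: [3, 4, 5, 6]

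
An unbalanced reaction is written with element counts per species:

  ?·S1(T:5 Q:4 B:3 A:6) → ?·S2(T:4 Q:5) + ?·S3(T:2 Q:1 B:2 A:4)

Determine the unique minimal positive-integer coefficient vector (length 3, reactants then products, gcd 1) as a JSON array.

Coefficients: [2, 1, 3]

T: 2·5 = 10 | 1·4+3·2 = 10
Q: 2·4 = 8 | 1·5+3·1 = 8
B: 2·3 = 6 | 1·0+3·2 = 6
A: 2·6 = 12 | 1·0+3·4 = 12
gcd(2,1,3) = 1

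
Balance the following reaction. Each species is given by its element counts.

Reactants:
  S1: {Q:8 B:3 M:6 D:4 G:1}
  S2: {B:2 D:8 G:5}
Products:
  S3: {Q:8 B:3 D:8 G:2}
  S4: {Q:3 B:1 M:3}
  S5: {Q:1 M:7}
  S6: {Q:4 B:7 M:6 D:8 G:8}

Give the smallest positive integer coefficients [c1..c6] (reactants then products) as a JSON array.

Coefficients: [6, 2, 4, 3, 3, 1]

Q: 6·8+2·0 = 48 | 4·8+3·3+3·1+1·4 = 48
B: 6·3+2·2 = 22 | 4·3+3·1+3·0+1·7 = 22
M: 6·6+2·0 = 36 | 4·0+3·3+3·7+1·6 = 36
D: 6·4+2·8 = 40 | 4·8+3·0+3·0+1·8 = 40
G: 6·1+2·5 = 16 | 4·2+3·0+3·0+1·8 = 16
gcd(6,2,4,3,3,1) = 1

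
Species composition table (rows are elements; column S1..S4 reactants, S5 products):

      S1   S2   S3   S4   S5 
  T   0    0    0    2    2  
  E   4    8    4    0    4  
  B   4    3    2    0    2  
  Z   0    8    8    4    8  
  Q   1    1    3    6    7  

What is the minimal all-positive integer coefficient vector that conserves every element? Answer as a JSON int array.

Coefficients: [1, 2, 1, 6, 6]

T: 1·0+2·0+1·0+6·2 = 12 | 6·2 = 12
E: 1·4+2·8+1·4+6·0 = 24 | 6·4 = 24
B: 1·4+2·3+1·2+6·0 = 12 | 6·2 = 12
Z: 1·0+2·8+1·8+6·4 = 48 | 6·8 = 48
Q: 1·1+2·1+1·3+6·6 = 42 | 6·7 = 42
gcd(1,2,1,6,6) = 1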